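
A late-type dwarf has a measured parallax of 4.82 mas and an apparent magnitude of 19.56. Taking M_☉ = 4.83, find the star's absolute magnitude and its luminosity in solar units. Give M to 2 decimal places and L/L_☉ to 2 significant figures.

d = 1/p = 1000/4.82 mas = 207.5 pc
M = m − 5 log₁₀ d + 5 = 19.56 − 5·2.3170 + 5 = 12.975
M − M_☉ = 12.975 − 4.83 = 8.145
L/L_☉ = 10^(−0.4 × 8.145) = 5.520×10^-4

M ≈ 12.98; L/L_☉ ≈ 5.5×10^-4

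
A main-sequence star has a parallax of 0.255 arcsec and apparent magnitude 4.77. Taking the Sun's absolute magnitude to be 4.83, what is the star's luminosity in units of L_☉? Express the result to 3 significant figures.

L/L_☉ ≈ 0.163

d = 1/p = 1/0.255″ = 3.922 pc
M = m − 5 log₁₀ d + 5 = 4.77 − 5·0.5935 + 5 = 6.803
M − M_☉ = 6.803 − 4.83 = 1.973
L/L_☉ = 10^(−0.4 × 1.973) = 0.1625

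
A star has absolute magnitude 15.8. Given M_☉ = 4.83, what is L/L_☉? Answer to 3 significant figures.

L/L_☉ ≈ 4.09×10^-5

M − M_☉ = 15.8 − 4.83 = 10.970
L/L_☉ = 10^(−0.4 (M − M_☉)) = 10^-4.388 = 4.093×10^-5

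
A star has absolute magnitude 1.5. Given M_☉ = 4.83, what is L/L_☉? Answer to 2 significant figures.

L/L_☉ ≈ 21

M − M_☉ = 1.5 − 4.83 = -3.330
L/L_☉ = 10^(−0.4 (M − M_☉)) = 10^1.332 = 21.48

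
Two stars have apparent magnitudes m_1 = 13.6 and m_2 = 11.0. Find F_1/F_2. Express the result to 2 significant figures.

F_1/F_2 ≈ 0.091

Δm = 13.6 − (11.0) = 2.6
Flux ratio = 10^(−0.4 Δm) = 10^(−0.4 × 2.6) = 10^-1.040 = 0.09120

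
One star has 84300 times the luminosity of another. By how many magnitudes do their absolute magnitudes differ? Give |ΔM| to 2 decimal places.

|ΔM| ≈ 12.31

Pogson: ΔM = −2.5 log₁₀(ratio) = −2.5 log₁₀(84300) = −2.5 × 4.9258 = -12.315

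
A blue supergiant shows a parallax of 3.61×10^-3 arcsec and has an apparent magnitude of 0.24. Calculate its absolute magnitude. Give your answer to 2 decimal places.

M ≈ -6.97

d = 1/p = 1/3.61×10^-3″ = 277.0 pc
5 log₁₀(d/10 pc) = 5 log₁₀(277.0) − 5 = 7.212
M = m − 5 log₁₀(d/10) = 0.24 − 7.212 = -6.972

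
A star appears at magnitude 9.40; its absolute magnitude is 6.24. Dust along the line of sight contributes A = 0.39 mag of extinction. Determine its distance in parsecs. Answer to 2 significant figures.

d ≈ 36 pc

m − M = 5 log₁₀(d/10 pc) + A  ⇒  9.40 − (6.24) − 0.39 = 5 log₁₀(d/10)
2.770 = 5 log₁₀(d/10)
log₁₀ d = (m − M − A)/5 + 1 = 1.5540
d = 10^1.5540 = 35.81 pc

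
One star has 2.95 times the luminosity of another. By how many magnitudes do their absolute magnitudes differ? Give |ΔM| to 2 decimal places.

Pogson: ΔM = −2.5 log₁₀(ratio) = −2.5 log₁₀(2.95) = −2.5 × 0.4698 = -1.175

|ΔM| ≈ 1.17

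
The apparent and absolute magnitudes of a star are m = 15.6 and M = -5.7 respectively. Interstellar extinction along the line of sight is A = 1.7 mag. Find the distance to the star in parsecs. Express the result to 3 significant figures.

m − M = 5 log₁₀(d/10 pc) + A  ⇒  15.6 − (-5.7) − 1.7 = 5 log₁₀(d/10)
19.600 = 5 log₁₀(d/10)
log₁₀ d = (m − M − A)/5 + 1 = 4.9200
d = 10^4.9200 = 83180 pc

d ≈ 83200 pc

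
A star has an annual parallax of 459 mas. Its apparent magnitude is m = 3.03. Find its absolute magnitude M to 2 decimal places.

M ≈ 6.34

p = 459 mas = 0.459″ → d = 1/p = 2.179 pc
5 log₁₀(d/10 pc) = 5 log₁₀(2.179) − 5 = -3.309
M = m − 5 log₁₀(d/10) = 3.03 + 3.309 = 6.339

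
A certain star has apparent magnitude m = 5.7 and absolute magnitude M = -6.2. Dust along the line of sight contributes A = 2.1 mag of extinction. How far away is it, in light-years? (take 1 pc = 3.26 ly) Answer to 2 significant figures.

d ≈ 3000 ly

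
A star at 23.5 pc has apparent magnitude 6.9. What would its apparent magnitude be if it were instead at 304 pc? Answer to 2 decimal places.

m ≈ 12.46

Flux ∝ 1/d², so Δm = 5 log₁₀(d₂/d₁) = 5 log₁₀(304/23.5) = 5.559
m₂ = m₁ + Δm = 6.9 + (5.559) = 12.459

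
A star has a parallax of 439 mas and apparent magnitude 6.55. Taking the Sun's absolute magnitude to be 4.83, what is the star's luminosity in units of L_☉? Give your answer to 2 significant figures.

L/L_☉ ≈ 0.011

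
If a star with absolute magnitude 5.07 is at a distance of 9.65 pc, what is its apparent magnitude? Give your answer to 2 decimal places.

m ≈ 4.99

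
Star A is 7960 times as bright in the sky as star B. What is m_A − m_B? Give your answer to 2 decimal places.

Pogson: Δm = −2.5 log₁₀(ratio) = −2.5 log₁₀(7960) = −2.5 × 3.9009 = -9.752
Star A is brighter, so it has the smaller magnitude: the difference is negative.

m_A − m_B ≈ -9.75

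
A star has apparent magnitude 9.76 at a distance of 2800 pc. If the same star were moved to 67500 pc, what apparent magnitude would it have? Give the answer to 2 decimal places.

Flux ∝ 1/d², so Δm = 5 log₁₀(d₂/d₁) = 5 log₁₀(67500/2800) = 6.911
m₂ = m₁ + Δm = 9.76 + (6.911) = 16.671

m ≈ 16.67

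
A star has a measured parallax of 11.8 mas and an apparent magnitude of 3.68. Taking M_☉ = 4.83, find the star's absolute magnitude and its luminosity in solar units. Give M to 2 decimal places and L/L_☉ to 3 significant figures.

d = 1/p = 1000/11.8 mas = 84.75 pc
M = m − 5 log₁₀ d + 5 = 3.68 − 5·1.9281 + 5 = -0.961
M − M_☉ = -0.961 − 4.83 = -5.791
L/L_☉ = 10^(−0.4 × -5.791) = 207.1

M ≈ -0.96; L/L_☉ ≈ 207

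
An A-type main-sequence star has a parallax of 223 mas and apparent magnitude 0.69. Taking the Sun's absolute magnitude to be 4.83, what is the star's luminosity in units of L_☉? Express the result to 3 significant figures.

L/L_☉ ≈ 9.11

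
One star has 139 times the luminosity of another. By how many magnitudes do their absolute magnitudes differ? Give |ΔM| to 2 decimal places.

|ΔM| ≈ 5.36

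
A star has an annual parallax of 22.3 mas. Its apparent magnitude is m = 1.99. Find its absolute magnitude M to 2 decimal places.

M ≈ -1.27

p = 22.3 mas = 0.0223″ → d = 1/p = 44.84 pc
5 log₁₀(d/10 pc) = 5 log₁₀(44.84) − 5 = 3.258
M = m − 5 log₁₀(d/10) = 1.99 − 3.258 = -1.268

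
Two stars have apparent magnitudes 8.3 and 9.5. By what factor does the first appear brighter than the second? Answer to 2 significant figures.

3.0

Δm = 8.3 − (9.5) = -1.2
Flux ratio = 10^(−0.4 Δm) = 10^(−0.4 × -1.2) = 10^0.480 = 3.020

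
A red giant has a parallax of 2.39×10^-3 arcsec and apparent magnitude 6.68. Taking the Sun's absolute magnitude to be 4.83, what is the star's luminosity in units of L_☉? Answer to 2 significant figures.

L/L_☉ ≈ 320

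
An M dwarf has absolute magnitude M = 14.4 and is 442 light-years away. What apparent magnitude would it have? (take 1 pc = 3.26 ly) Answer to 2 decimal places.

m ≈ 20.06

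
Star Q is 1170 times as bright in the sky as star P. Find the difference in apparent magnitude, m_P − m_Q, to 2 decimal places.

Pogson: Δm = −2.5 log₁₀(ratio) = −2.5 log₁₀(1170) = −2.5 × 3.0682 = -7.670
Star Q is brighter so has the smaller magnitude: m_P − m_Q is positive.

m_P − m_Q ≈ 7.67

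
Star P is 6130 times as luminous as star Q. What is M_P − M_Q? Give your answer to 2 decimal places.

Pogson: ΔM = −2.5 log₁₀(ratio) = −2.5 log₁₀(6130) = −2.5 × 3.7875 = -9.469
Star P is brighter, so it has the smaller magnitude: the difference is negative.

M_P − M_Q ≈ -9.47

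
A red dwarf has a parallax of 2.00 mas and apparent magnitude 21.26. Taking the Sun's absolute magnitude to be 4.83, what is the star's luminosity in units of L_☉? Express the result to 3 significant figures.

d = 1/p = 1000/2.00 mas = 500.0 pc
M = m − 5 log₁₀ d + 5 = 21.26 − 5·2.6990 + 5 = 12.765
M − M_☉ = 12.765 − 4.83 = 7.935
L/L_☉ = 10^(−0.4 × 7.935) = 6.698×10^-4

L/L_☉ ≈ 6.70×10^-4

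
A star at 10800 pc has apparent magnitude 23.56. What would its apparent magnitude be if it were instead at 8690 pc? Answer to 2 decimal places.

m ≈ 23.09

Flux ∝ 1/d², so Δm = 5 log₁₀(d₂/d₁) = 5 log₁₀(8690/10800) = -0.472
m₂ = m₁ + Δm = 23.56 + (-0.472) = 23.088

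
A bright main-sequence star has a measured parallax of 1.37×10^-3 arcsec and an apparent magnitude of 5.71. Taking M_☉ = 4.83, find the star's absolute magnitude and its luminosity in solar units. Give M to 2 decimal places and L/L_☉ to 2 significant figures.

d = 1/p = 1/1.37×10^-3″ = 729.9 pc
M = m − 5 log₁₀ d + 5 = 5.71 − 5·2.8633 + 5 = -3.606
M − M_☉ = -3.606 − 4.83 = -8.436
L/L_☉ = 10^(−0.4 × -8.436) = 2369

M ≈ -3.61; L/L_☉ ≈ 2400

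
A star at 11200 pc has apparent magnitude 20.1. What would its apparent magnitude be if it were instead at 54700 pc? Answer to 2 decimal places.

Flux ∝ 1/d², so Δm = 5 log₁₀(d₂/d₁) = 5 log₁₀(54700/11200) = 3.444
m₂ = m₁ + Δm = 20.1 + (3.444) = 23.544

m ≈ 23.54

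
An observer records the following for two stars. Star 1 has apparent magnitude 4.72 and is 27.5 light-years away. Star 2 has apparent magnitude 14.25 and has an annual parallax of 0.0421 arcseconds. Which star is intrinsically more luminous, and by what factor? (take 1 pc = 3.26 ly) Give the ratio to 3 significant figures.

Star 1: d = 27.5 ly / 3.26 = 8.436 pc
Star 1: M = m − 5 log₁₀ d + 5 = 4.72 − 5·0.9261 + 5 = 5.089
Star 2: d = 1/p = 1/0.0421″ = 23.75 pc
Star 2: M = m − 5 log₁₀ d + 5 = 14.25 − 5·1.3757 + 5 = 12.371
ΔM = M_1 − M_2 = 5.089 − (12.371) = -7.282; smaller M is more luminous → Star 1.
L ratio = 10^(0.4 |ΔM|) = 10^2.913 = 818.1

Star 1 is more luminous, by a factor of 818.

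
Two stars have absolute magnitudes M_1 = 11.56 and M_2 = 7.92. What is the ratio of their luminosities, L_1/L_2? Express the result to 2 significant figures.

ΔM = M_1 − M_2 = 3.64
L_1/L_2 = 10^(−0.4 ΔM) = 10^-1.456 = 0.03499

L_1/L_2 ≈ 0.035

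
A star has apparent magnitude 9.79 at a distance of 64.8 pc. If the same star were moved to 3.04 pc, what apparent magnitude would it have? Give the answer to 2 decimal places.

Flux ∝ 1/d², so Δm = 5 log₁₀(d₂/d₁) = 5 log₁₀(3.04/64.8) = -6.644
m₂ = m₁ + Δm = 9.79 + (-6.644) = 3.146

m ≈ 3.15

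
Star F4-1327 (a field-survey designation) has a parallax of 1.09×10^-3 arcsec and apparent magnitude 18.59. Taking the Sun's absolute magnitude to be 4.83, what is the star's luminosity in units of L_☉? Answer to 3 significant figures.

L/L_☉ ≈ 0.0264

d = 1/p = 1/1.09×10^-3″ = 917.4 pc
M = m − 5 log₁₀ d + 5 = 18.59 − 5·2.9626 + 5 = 8.777
M − M_☉ = 8.777 − 4.83 = 3.947
L/L_☉ = 10^(−0.4 × 3.947) = 0.02637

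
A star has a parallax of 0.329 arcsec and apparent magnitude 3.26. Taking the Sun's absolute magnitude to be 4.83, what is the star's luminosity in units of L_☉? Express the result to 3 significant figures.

L/L_☉ ≈ 0.392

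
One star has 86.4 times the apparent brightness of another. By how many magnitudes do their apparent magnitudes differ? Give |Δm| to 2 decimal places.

Pogson: Δm = −2.5 log₁₀(ratio) = −2.5 log₁₀(86.4) = −2.5 × 1.9365 = -4.841

|Δm| ≈ 4.84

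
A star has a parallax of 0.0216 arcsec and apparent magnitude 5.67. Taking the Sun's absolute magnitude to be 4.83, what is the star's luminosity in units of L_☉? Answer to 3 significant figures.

d = 1/p = 1/0.0216″ = 46.30 pc
M = m − 5 log₁₀ d + 5 = 5.67 − 5·1.6655 + 5 = 2.342
M − M_☉ = 2.342 − 4.83 = -2.488
L/L_☉ = 10^(−0.4 × -2.488) = 9.888

L/L_☉ ≈ 9.89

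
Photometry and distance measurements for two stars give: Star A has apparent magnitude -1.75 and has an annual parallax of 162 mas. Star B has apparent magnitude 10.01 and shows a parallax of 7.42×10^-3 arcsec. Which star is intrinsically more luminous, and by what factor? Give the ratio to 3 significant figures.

Star A is more luminous, by a factor of 106.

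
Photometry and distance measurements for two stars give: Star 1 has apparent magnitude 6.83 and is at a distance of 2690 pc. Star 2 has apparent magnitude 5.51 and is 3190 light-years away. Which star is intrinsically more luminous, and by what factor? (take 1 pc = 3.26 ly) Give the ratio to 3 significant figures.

Star 1: M = m − 5 log₁₀ d + 5 = 6.83 − 5·3.4298 + 5 = -5.319
Star 2: d = 3190 ly / 3.26 = 978.5 pc
Star 2: M = m − 5 log₁₀ d + 5 = 5.51 − 5·2.9906 + 5 = -4.443
ΔM = M_1 − M_2 = -5.319 − (-4.443) = -0.876; smaller M is more luminous → Star 1.
L ratio = 10^(0.4 |ΔM|) = 10^0.350 = 2.241

Star 1 is more luminous, by a factor of 2.24.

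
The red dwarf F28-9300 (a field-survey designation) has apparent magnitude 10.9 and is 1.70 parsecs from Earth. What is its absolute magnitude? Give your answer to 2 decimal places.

5 log₁₀(d/10 pc) = 5 log₁₀(1.700) − 5 = -3.848
M = m − 5 log₁₀(d/10) = 10.9 + 3.848 = 14.748

M ≈ 14.75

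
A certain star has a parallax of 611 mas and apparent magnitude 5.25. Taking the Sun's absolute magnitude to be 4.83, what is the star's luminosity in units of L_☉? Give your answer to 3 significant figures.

L/L_☉ ≈ 0.0182

d = 1/p = 1000/611 mas = 1.637 pc
M = m − 5 log₁₀ d + 5 = 5.25 − 5·0.2140 + 5 = 9.180
M − M_☉ = 9.180 − 4.83 = 4.350
L/L_☉ = 10^(−0.4 × 4.350) = 0.01819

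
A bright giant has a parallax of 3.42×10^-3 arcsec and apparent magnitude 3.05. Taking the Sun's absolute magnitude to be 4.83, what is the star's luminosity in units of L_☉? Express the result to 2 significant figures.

d = 1/p = 1/3.42×10^-3″ = 292.4 pc
M = m − 5 log₁₀ d + 5 = 3.05 − 5·2.4660 + 5 = -4.280
M − M_☉ = -4.280 − 4.83 = -9.110
L/L_☉ = 10^(−0.4 × -9.110) = 4405

L/L_☉ ≈ 4400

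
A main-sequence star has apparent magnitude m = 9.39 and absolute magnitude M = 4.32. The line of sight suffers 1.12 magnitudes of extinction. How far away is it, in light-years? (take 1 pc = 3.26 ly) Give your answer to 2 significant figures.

d ≈ 200 ly

m − M = 5 log₁₀(d/10 pc) + A  ⇒  9.39 − (4.32) − 1.12 = 5 log₁₀(d/10)
3.950 = 5 log₁₀(d/10)
log₁₀ d = (m − M − A)/5 + 1 = 1.7900
d = 10^1.7900 = 61.66 pc
= 201.0 ly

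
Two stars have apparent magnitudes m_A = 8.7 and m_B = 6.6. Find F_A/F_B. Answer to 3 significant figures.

F_A/F_B ≈ 0.145

Magnitude difference = 2.1
Flux ratio = 10^(−0.4 Δm) = 10^(−0.4 × 2.1) = 10^-0.840 = 0.1445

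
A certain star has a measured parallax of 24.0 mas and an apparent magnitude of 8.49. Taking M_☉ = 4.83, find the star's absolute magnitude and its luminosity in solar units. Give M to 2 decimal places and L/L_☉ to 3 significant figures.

d = 1/p = 1000/24.0 mas = 41.67 pc
M = m − 5 log₁₀ d + 5 = 8.49 − 5·1.6198 + 5 = 5.391
M − M_☉ = 5.391 − 4.83 = 0.561
L/L_☉ = 10^(−0.4 × 0.561) = 0.5965

M ≈ 5.39; L/L_☉ ≈ 0.596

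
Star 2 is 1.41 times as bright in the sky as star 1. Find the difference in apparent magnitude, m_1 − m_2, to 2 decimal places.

m_1 − m_2 ≈ 0.37

Pogson: Δm = −2.5 log₁₀(ratio) = −2.5 log₁₀(1.41) = −2.5 × 0.1492 = -0.373
Star 2 is brighter so has the smaller magnitude: m_1 − m_2 is positive.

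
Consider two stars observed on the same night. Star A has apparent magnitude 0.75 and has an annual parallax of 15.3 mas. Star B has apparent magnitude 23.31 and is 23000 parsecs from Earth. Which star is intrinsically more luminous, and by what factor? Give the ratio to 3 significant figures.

Star A: p = 15.3 mas = 0.0153″ → d = 1/p = 65.36 pc
Star A: M = m − 5 log₁₀ d + 5 = 0.75 − 5·1.8153 + 5 = -3.327
Star B: M = m − 5 log₁₀ d + 5 = 23.31 − 5·4.3617 + 5 = 6.501
ΔM = M_A − M_B = -3.327 − (6.501) = -9.828; smaller M is more luminous → Star A.
L ratio = 10^(0.4 |ΔM|) = 10^3.931 = 8534

Star A is more luminous, by a factor of 8530.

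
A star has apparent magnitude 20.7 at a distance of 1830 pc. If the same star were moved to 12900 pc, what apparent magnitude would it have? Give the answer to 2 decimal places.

m ≈ 24.94

Flux ∝ 1/d², so Δm = 5 log₁₀(d₂/d₁) = 5 log₁₀(12900/1830) = 4.241
m₂ = m₁ + Δm = 20.7 + (4.241) = 24.941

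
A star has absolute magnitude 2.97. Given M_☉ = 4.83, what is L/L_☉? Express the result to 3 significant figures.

L/L_☉ ≈ 5.55

M − M_☉ = 2.97 − 4.83 = -1.860
L/L_☉ = 10^(−0.4 (M − M_☉)) = 10^0.744 = 5.546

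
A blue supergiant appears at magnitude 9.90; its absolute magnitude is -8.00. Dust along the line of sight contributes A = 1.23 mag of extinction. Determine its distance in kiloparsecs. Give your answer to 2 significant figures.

m − M = 5 log₁₀(d/10 pc) + A  ⇒  9.90 − (-8.00) − 1.23 = 5 log₁₀(d/10)
16.670 = 5 log₁₀(d/10)
log₁₀ d = (m − M − A)/5 + 1 = 4.3340
d = 10^4.3340 = 21580 pc
= 21.58 kpc

d ≈ 22 kpc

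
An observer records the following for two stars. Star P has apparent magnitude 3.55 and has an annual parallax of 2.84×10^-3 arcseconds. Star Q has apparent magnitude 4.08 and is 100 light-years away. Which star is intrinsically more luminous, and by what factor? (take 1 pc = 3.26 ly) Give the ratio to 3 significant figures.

Star P is more luminous, by a factor of 215.

Star P: d = 1/p = 1/2.84×10^-3″ = 352.1 pc
Star P: M = m − 5 log₁₀ d + 5 = 3.55 − 5·2.5467 + 5 = -4.183
Star Q: d = 100 ly / 3.26 = 30.67 pc
Star Q: M = m − 5 log₁₀ d + 5 = 4.08 − 5·1.4868 + 5 = 1.646
ΔM = M_P − M_Q = -4.183 − (1.646) = -5.829; smaller M is more luminous → Star P.
L ratio = 10^(0.4 |ΔM|) = 10^2.332 = 214.7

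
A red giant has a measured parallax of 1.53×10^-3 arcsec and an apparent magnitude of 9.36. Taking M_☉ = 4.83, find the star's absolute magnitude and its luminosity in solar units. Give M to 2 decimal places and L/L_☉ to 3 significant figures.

M ≈ 0.28; L/L_☉ ≈ 65.9

d = 1/p = 1/1.53×10^-3″ = 653.6 pc
M = m − 5 log₁₀ d + 5 = 9.36 − 5·2.8153 + 5 = 0.283
M − M_☉ = 0.283 − 4.83 = -4.547
L/L_☉ = 10^(−0.4 × -4.547) = 65.86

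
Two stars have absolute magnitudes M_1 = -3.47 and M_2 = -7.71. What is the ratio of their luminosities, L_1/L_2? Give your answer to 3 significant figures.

ΔM = M_1 − M_2 = 4.24
L_1/L_2 = 10^(−0.4 ΔM) = 10^-1.696 = 0.02014

L_1/L_2 ≈ 0.0201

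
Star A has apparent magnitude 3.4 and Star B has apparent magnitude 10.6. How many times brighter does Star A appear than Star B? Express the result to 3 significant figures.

759

Δm = 3.4 − (10.6) = -7.2
Flux ratio = 10^(−0.4 Δm) = 10^(−0.4 × -7.2) = 10^2.880 = 758.6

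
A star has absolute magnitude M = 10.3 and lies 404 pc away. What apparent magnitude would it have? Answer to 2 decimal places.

m ≈ 18.33

m = M + 5 log₁₀ d − 5 = 10.3 + 5·2.6064 − 5 = 18.332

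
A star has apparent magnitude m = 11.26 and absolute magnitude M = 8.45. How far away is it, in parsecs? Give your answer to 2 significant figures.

d ≈ 36 pc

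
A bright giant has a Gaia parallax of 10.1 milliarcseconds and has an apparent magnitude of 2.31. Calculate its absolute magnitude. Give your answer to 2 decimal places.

p = 10.1 mas = 0.0101″ → d = 1/p = 99.01 pc
5 log₁₀(d/10 pc) = 5 log₁₀(99.01) − 5 = 4.978
M = m − 5 log₁₀(d/10) = 2.31 − 4.978 = -2.668

M ≈ -2.67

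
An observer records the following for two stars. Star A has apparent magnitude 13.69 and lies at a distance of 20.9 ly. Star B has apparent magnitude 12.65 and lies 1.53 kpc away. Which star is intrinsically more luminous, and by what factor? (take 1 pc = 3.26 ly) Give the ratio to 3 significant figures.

Star B is more luminous, by a factor of 148000.

Star A: d = 20.9 ly / 3.26 = 6.411 pc
Star A: M = m − 5 log₁₀ d + 5 = 13.69 − 5·0.8069 + 5 = 14.655
Star B: d = 1.53 kpc = 1530 pc
Star B: M = m − 5 log₁₀ d + 5 = 12.65 − 5·3.1847 + 5 = 1.727
ΔM = M_A − M_B = 14.655 − (1.727) = 12.929; smaller M is more luminous → Star B.
L ratio = 10^(0.4 |ΔM|) = 10^5.172 = 148400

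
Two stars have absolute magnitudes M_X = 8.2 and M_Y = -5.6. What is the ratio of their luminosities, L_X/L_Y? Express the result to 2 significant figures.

ΔM = M_X − M_Y = 13.8
L_X/L_Y = 10^(−0.4 ΔM) = 10^-5.520 = 3.020×10^-6

L_X/L_Y ≈ 3.0×10^-6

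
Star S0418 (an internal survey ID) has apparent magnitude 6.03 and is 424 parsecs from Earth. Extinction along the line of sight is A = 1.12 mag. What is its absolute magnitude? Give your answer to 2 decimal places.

M ≈ -3.23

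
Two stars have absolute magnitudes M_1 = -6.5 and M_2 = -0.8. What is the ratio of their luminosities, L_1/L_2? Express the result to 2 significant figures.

L_1/L_2 ≈ 190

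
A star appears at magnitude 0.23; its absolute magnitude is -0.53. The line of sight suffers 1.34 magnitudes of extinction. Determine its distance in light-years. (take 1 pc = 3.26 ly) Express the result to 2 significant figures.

d ≈ 25 ly

m − M = 5 log₁₀(d/10 pc) + A  ⇒  0.23 − (-0.53) − 1.34 = 5 log₁₀(d/10)
-0.580 = 5 log₁₀(d/10)
log₁₀ d = (m − M − A)/5 + 1 = 0.8840
d = 10^0.8840 = 7.656 pc
= 24.96 ly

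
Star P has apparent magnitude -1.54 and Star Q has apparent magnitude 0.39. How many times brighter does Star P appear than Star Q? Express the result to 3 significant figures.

5.92

Magnitude difference = -1.93
Flux ratio = 10^(−0.4 Δm) = 10^(−0.4 × -1.93) = 10^0.772 = 5.916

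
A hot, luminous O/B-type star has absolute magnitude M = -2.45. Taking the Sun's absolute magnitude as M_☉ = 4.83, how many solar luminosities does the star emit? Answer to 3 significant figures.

M − M_☉ = -2.45 − 4.83 = -7.280
L/L_☉ = 10^(−0.4 (M − M_☉)) = 10^2.912 = 816.6

L/L_☉ ≈ 817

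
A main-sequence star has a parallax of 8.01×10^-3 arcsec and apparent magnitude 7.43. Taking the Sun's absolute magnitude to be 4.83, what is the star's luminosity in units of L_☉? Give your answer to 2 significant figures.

L/L_☉ ≈ 14

d = 1/p = 1/8.01×10^-3″ = 124.8 pc
M = m − 5 log₁₀ d + 5 = 7.43 − 5·2.0964 + 5 = 1.948
M − M_☉ = 1.948 − 4.83 = -2.882
L/L_☉ = 10^(−0.4 × -2.882) = 14.21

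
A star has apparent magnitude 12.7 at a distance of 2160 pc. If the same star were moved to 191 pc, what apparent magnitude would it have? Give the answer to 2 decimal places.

m ≈ 7.43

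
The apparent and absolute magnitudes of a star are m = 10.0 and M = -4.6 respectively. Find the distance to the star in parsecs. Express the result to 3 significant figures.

d ≈ 8320 pc

μ = m − M = 14.600
m − M = 5 log₁₀ d − 5
log₁₀ d = (m − M)/5 + 1 = 3.9200
d = 10^3.9200 = 8318 pc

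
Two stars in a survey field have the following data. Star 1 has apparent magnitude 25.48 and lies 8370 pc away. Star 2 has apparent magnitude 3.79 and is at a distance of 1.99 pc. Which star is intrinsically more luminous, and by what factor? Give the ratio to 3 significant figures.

Star 1: M = m − 5 log₁₀ d + 5 = 25.48 − 5·3.9227 + 5 = 10.866
Star 2: M = m − 5 log₁₀ d + 5 = 3.79 − 5·0.2989 + 5 = 7.296
ΔM = M_1 − M_2 = 10.866 − (7.296) = 3.571; smaller M is more luminous → Star 2.
L ratio = 10^(0.4 |ΔM|) = 10^1.428 = 26.81

Star 2 is more luminous, by a factor of 26.8.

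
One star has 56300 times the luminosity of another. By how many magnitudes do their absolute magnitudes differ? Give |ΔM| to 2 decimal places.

Pogson: ΔM = −2.5 log₁₀(ratio) = −2.5 log₁₀(56300) = −2.5 × 4.7505 = -11.876

|ΔM| ≈ 11.88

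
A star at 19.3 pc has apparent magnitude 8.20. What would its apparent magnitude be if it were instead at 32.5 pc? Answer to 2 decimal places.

m ≈ 9.33

Flux ∝ 1/d², so Δm = 5 log₁₀(d₂/d₁) = 5 log₁₀(32.5/19.3) = 1.132
m₂ = m₁ + Δm = 8.20 + (1.132) = 9.332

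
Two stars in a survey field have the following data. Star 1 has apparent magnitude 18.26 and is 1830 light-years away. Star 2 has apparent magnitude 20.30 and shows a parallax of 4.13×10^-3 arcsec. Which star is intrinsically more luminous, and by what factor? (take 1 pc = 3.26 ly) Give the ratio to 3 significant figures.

Star 1: d = 1830 ly / 3.26 = 561.3 pc
Star 1: M = m − 5 log₁₀ d + 5 = 18.26 − 5·2.7492 + 5 = 9.514
Star 2: d = 1/p = 1/4.13×10^-3″ = 242.1 pc
Star 2: M = m − 5 log₁₀ d + 5 = 20.30 − 5·2.3840 + 5 = 13.380
ΔM = M_1 − M_2 = 9.514 − (13.380) = -3.866; smaller M is more luminous → Star 1.
L ratio = 10^(0.4 |ΔM|) = 10^1.546 = 35.19

Star 1 is more luminous, by a factor of 35.2.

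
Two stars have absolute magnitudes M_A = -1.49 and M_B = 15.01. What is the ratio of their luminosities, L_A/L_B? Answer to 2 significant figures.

L_A/L_B ≈ 4.0×10^6

ΔM = M_A − M_B = -16.50
L_A/L_B = 10^(−0.4 ΔM) = 10^6.600 = 3.981×10^6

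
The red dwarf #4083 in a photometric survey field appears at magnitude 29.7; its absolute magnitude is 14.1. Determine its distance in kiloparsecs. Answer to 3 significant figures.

d ≈ 13.2 kpc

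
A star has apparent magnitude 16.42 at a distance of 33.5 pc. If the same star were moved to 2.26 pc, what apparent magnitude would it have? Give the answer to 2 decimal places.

m ≈ 10.57

Flux ∝ 1/d², so Δm = 5 log₁₀(d₂/d₁) = 5 log₁₀(2.26/33.5) = -5.855
m₂ = m₁ + Δm = 16.42 + (-5.855) = 10.565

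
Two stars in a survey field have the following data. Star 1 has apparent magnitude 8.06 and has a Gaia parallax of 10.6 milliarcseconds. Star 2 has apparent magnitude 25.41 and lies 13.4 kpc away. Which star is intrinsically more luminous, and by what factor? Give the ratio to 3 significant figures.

Star 1: p = 10.6 mas = 0.0106″ → d = 1/p = 94.34 pc
Star 1: M = m − 5 log₁₀ d + 5 = 8.06 − 5·1.9747 + 5 = 3.187
Star 2: d = 13.4 kpc = 13400 pc
Star 2: M = m − 5 log₁₀ d + 5 = 25.41 − 5·4.1271 + 5 = 9.774
ΔM = M_1 − M_2 = 3.187 − (9.774) = -6.588; smaller M is more luminous → Star 1.
L ratio = 10^(0.4 |ΔM|) = 10^2.635 = 431.7

Star 1 is more luminous, by a factor of 432.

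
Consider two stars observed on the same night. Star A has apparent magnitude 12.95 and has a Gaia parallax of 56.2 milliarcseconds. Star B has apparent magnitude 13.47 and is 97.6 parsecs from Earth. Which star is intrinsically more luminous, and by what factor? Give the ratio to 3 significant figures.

Star B is more luminous, by a factor of 18.6.

Star A: p = 56.2 mas = 0.0562″ → d = 1/p = 17.79 pc
Star A: M = m − 5 log₁₀ d + 5 = 12.95 − 5·1.2503 + 5 = 11.699
Star B: M = m − 5 log₁₀ d + 5 = 13.47 − 5·1.9894 + 5 = 8.523
ΔM = M_A − M_B = 11.699 − (8.523) = 3.176; smaller M is more luminous → Star B.
L ratio = 10^(0.4 |ΔM|) = 10^1.270 = 18.64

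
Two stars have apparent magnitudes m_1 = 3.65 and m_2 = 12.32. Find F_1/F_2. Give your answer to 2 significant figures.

Magnitude difference = -8.67
Flux ratio = 10^(−0.4 Δm) = 10^(−0.4 × -8.67) = 10^3.468 = 2938

F_1/F_2 ≈ 2900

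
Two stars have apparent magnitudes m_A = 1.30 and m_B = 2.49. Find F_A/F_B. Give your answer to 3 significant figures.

F_A/F_B ≈ 2.99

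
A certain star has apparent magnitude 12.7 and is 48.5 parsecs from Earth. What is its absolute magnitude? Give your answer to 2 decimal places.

M ≈ 9.27

5 log₁₀(d/10 pc) = 5 log₁₀(48.50) − 5 = 3.429
M = m − 5 log₁₀(d/10) = 12.7 − 3.429 = 9.271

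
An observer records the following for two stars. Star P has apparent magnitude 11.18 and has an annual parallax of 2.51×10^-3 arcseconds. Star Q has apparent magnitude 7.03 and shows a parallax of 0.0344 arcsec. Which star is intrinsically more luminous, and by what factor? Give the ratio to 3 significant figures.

Star P: d = 1/p = 1/2.51×10^-3″ = 398.4 pc
Star P: M = m − 5 log₁₀ d + 5 = 11.18 − 5·2.6003 + 5 = 3.178
Star Q: d = 1/p = 1/0.0344″ = 29.07 pc
Star Q: M = m − 5 log₁₀ d + 5 = 7.03 − 5·1.4634 + 5 = 4.713
ΔM = M_P − M_Q = 3.178 − (4.713) = -1.534; smaller M is more luminous → Star P.
L ratio = 10^(0.4 |ΔM|) = 10^0.614 = 4.109

Star P is more luminous, by a factor of 4.11.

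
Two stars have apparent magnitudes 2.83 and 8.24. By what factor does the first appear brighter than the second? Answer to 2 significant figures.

Δm = 2.83 − (8.24) = -5.41
Flux ratio = 10^(−0.4 Δm) = 10^(−0.4 × -5.41) = 10^2.164 = 145.9

150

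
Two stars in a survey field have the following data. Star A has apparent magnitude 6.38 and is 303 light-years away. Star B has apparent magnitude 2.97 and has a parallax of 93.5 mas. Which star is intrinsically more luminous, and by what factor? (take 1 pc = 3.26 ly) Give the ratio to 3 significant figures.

Star A: d = 303 ly / 3.26 = 92.94 pc
Star A: M = m − 5 log₁₀ d + 5 = 6.38 − 5·1.9682 + 5 = 1.539
Star B: p = 93.5 mas = 0.0935″ → d = 1/p = 10.70 pc
Star B: M = m − 5 log₁₀ d + 5 = 2.97 − 5·1.0292 + 5 = 2.824
ΔM = M_A − M_B = 1.539 − (2.824) = -1.285; smaller M is more luminous → Star A.
L ratio = 10^(0.4 |ΔM|) = 10^0.514 = 3.266

Star A is more luminous, by a factor of 3.27.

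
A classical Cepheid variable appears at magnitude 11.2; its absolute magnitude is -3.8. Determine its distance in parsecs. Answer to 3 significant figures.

d ≈ 10000 pc

μ = m − M = 15.000
m − M = 5 log₁₀ d − 5
log₁₀ d = (m − M)/5 + 1 = 4.0000
d = 10^4.0000 = 10000 pc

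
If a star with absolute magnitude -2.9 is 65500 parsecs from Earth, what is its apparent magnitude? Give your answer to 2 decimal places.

m ≈ 16.18

m = M + 5 log₁₀ d − 5 = -2.9 + 5·4.8162 − 5 = 16.181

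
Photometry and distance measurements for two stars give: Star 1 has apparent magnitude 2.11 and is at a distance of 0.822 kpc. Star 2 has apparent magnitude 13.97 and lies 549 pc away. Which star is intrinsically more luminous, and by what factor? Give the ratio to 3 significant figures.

Star 1 is more luminous, by a factor of 124000.

Star 1: d = 0.822 kpc = 822.0 pc
Star 1: M = m − 5 log₁₀ d + 5 = 2.11 − 5·2.9149 + 5 = -7.464
Star 2: M = m − 5 log₁₀ d + 5 = 13.97 − 5·2.7396 + 5 = 5.272
ΔM = M_1 − M_2 = -7.464 − (5.272) = -12.736; smaller M is more luminous → Star 1.
L ratio = 10^(0.4 |ΔM|) = 10^5.095 = 124300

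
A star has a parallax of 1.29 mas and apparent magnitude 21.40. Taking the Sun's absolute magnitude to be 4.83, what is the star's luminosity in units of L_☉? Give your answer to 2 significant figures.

d = 1/p = 1000/1.29 mas = 775.2 pc
M = m − 5 log₁₀ d + 5 = 21.40 − 5·2.8894 + 5 = 11.953
M − M_☉ = 11.953 − 4.83 = 7.123
L/L_☉ = 10^(−0.4 × 7.123) = 1.415×10^-3

L/L_☉ ≈ 1.4×10^-3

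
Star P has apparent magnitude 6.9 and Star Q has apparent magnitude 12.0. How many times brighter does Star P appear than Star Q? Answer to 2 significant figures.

110

Δm = 6.9 − (12.0) = -5.1
Flux ratio = 10^(−0.4 Δm) = 10^(−0.4 × -5.1) = 10^2.040 = 109.6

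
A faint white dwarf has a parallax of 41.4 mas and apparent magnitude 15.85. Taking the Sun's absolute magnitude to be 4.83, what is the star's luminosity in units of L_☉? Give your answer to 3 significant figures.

d = 1/p = 1000/41.4 mas = 24.15 pc
M = m − 5 log₁₀ d + 5 = 15.85 − 5·1.3830 + 5 = 13.935
M − M_☉ = 13.935 − 4.83 = 9.105
L/L_☉ = 10^(−0.4 × 9.105) = 2.280×10^-4

L/L_☉ ≈ 2.28×10^-4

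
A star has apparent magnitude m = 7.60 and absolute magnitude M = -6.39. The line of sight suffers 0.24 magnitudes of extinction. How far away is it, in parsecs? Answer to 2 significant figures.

d ≈ 5600 pc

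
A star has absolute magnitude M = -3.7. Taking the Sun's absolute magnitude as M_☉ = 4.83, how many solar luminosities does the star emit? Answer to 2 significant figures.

L/L_☉ ≈ 2600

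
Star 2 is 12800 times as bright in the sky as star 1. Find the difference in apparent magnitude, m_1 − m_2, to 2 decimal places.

m_1 − m_2 ≈ 10.27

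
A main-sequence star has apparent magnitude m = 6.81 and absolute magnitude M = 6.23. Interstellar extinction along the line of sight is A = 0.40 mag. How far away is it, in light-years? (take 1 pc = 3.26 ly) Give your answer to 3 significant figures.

d ≈ 35.4 ly

m − M = 5 log₁₀(d/10 pc) + A  ⇒  6.81 − (6.23) − 0.40 = 5 log₁₀(d/10)
0.180 = 5 log₁₀(d/10)
log₁₀ d = (m − M − A)/5 + 1 = 1.0360
d = 10^1.0360 = 10.86 pc
= 35.42 ly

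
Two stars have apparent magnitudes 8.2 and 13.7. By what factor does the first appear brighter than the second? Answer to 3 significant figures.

158

Δm = 8.2 − (13.7) = -5.5
Flux ratio = 10^(−0.4 Δm) = 10^(−0.4 × -5.5) = 10^2.200 = 158.5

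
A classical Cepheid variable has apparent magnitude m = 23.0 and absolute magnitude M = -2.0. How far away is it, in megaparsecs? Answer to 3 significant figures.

Distance modulus: m − M = 23.0 − (-2.0) = 25.000
m − M = 5 log₁₀ d − 5
log₁₀ d = (m − M)/5 + 1 = 6.0000
d = 10^6.0000 = 1.000×10^6 pc
= 1.000 Mpc

d ≈ 1.00 Mpc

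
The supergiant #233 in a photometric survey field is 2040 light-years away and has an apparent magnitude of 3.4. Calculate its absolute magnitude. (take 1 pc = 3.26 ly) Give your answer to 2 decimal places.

d = 2040 ly / 3.26 = 625.8 pc
5 log₁₀(d/10 pc) = 5 log₁₀(625.8) − 5 = 8.982
M = m − 5 log₁₀(d/10) = 3.4 − 8.982 = -5.582

M ≈ -5.58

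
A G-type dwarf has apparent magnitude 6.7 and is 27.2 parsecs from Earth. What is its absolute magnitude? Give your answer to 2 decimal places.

M ≈ 4.53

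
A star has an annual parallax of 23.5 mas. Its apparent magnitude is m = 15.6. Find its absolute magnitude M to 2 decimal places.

M ≈ 12.46

p = 23.5 mas = 0.0235″ → d = 1/p = 42.55 pc
5 log₁₀(d/10 pc) = 5 log₁₀(42.55) − 5 = 3.145
M = m − 5 log₁₀(d/10) = 15.6 − 3.145 = 12.455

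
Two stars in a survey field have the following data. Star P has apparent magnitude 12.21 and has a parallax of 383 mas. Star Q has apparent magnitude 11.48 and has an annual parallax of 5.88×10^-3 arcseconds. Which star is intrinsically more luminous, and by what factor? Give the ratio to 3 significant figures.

Star P: p = 383 mas = 0.383″ → d = 1/p = 2.611 pc
Star P: M = m − 5 log₁₀ d + 5 = 12.21 − 5·0.4168 + 5 = 15.126
Star Q: d = 1/p = 1/5.88×10^-3″ = 170.1 pc
Star Q: M = m − 5 log₁₀ d + 5 = 11.48 − 5·2.2306 + 5 = 5.327
ΔM = M_P − M_Q = 15.126 − (5.327) = 9.799; smaller M is more luminous → Star Q.
L ratio = 10^(0.4 |ΔM|) = 10^3.920 = 8311

Star Q is more luminous, by a factor of 8310.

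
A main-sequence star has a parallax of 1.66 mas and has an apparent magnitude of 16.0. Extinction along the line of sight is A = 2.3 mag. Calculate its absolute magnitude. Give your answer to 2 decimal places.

M ≈ 4.80

p = 1.66 mas = 1.66×10^-3″ → d = 1/p = 602.4 pc
5 log₁₀(d/10 pc) = 5 log₁₀(602.4) − 5 = 8.899
M = m − 5 log₁₀(d/10) − A = 16.0 − 8.899 − 2.3 = 4.801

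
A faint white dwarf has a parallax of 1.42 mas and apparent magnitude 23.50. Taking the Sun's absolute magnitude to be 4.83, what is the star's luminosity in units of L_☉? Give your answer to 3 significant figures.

L/L_☉ ≈ 1.69×10^-4

d = 1/p = 1000/1.42 mas = 704.2 pc
M = m − 5 log₁₀ d + 5 = 23.50 − 5·2.8477 + 5 = 14.261
M − M_☉ = 14.261 − 4.83 = 9.431
L/L_☉ = 10^(−0.4 × 9.431) = 1.688×10^-4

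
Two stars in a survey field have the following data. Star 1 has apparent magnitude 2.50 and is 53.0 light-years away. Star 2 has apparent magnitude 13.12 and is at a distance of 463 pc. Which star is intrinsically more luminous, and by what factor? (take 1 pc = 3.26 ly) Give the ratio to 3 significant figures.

Star 1 is more luminous, by a factor of 21.8.

Star 1: d = 53.0 ly / 3.26 = 16.26 pc
Star 1: M = m − 5 log₁₀ d + 5 = 2.50 − 5·1.2111 + 5 = 1.445
Star 2: M = m − 5 log₁₀ d + 5 = 13.12 − 5·2.6656 + 5 = 4.792
ΔM = M_1 − M_2 = 1.445 − (4.792) = -3.347; smaller M is more luminous → Star 1.
L ratio = 10^(0.4 |ΔM|) = 10^1.339 = 21.83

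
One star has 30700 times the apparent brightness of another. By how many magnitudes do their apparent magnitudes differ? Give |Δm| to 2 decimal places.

|Δm| ≈ 11.22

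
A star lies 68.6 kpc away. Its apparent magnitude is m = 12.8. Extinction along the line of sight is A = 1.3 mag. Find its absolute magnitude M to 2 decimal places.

M ≈ -7.68

d = 68.6 kpc = 68600 pc
5 log₁₀(d/10 pc) = 5 log₁₀(68600) − 5 = 19.182
M = m − 5 log₁₀(d/10) − A = 12.8 − 19.182 − 1.3 = -7.682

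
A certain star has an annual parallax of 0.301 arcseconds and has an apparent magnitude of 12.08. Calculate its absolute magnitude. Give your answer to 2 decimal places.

M ≈ 14.47

d = 1/p = 1/0.301″ = 3.322 pc
5 log₁₀(d/10 pc) = 5 log₁₀(3.322) − 5 = -2.393
M = m − 5 log₁₀(d/10) = 12.08 + 2.393 = 14.473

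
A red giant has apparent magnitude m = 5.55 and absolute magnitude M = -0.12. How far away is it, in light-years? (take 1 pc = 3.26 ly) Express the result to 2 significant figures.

μ = m − M = 5.670
m − M = 5 log₁₀ d − 5
log₁₀ d = (m − M)/5 + 1 = 2.1340
d = 10^2.1340 = 136.1 pc
= 443.8 ly

d ≈ 440 ly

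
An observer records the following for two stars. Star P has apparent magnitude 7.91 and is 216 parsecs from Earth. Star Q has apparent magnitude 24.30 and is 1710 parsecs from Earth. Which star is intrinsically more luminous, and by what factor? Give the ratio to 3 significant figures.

Star P: M = m − 5 log₁₀ d + 5 = 7.91 − 5·2.3345 + 5 = 1.238
Star Q: M = m − 5 log₁₀ d + 5 = 24.30 − 5·3.2330 + 5 = 13.135
ΔM = M_P − M_Q = 1.238 − (13.135) = -11.897; smaller M is more luminous → Star P.
L ratio = 10^(0.4 |ΔM|) = 10^4.759 = 57400

Star P is more luminous, by a factor of 57400.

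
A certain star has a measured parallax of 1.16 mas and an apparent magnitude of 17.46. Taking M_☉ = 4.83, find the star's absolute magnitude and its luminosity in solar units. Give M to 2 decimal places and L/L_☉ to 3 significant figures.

d = 1/p = 1000/1.16 mas = 862.1 pc
M = m − 5 log₁₀ d + 5 = 17.46 − 5·2.9355 + 5 = 7.782
M − M_☉ = 7.782 − 4.83 = 2.952
L/L_☉ = 10^(−0.4 × 2.952) = 0.06593

M ≈ 7.78; L/L_☉ ≈ 0.0659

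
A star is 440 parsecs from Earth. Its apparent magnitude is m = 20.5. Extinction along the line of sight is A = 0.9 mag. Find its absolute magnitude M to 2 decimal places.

5 log₁₀(d/10 pc) = 5 log₁₀(440.0) − 5 = 8.217
M = m − 5 log₁₀(d/10) − A = 20.5 − 8.217 − 0.9 = 11.383

M ≈ 11.38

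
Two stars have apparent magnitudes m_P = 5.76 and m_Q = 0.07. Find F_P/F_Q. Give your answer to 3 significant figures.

F_P/F_Q ≈ 5.30×10^-3

Magnitude difference = 5.69
Flux ratio = 10^(−0.4 Δm) = 10^(−0.4 × 5.69) = 10^-2.276 = 5.297×10^-3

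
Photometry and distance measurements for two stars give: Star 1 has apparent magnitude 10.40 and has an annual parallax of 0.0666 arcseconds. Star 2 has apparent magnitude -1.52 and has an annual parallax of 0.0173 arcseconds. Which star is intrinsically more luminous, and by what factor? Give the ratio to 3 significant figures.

Star 2 is more luminous, by a factor of 869000.

Star 1: d = 1/p = 1/0.0666″ = 15.02 pc
Star 1: M = m − 5 log₁₀ d + 5 = 10.40 − 5·1.1765 + 5 = 9.517
Star 2: d = 1/p = 1/0.0173″ = 57.80 pc
Star 2: M = m − 5 log₁₀ d + 5 = -1.52 − 5·1.7620 + 5 = -5.330
ΔM = M_1 − M_2 = 9.517 − (-5.330) = 14.847; smaller M is more luminous → Star 2.
L ratio = 10^(0.4 |ΔM|) = 10^5.939 = 868700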